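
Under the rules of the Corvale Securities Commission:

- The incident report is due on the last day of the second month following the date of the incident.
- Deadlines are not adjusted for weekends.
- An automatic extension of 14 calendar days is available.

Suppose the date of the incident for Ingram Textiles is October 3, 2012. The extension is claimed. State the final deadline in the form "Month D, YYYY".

January 14, 2013

2 months after October 3, 2012 falls in December 2012; the last day of that month is December 31, 2012.
December 31, 2012 falls on a Monday. The rules make no weekend/holiday allowance, so it remains December 31, 2012.
With the 14-day extension, December 31, 2012 becomes January 14, 2013.
No adjustment is made for weekends or holidays, so January 14, 2013 stands.
So the filing is due January 14, 2013.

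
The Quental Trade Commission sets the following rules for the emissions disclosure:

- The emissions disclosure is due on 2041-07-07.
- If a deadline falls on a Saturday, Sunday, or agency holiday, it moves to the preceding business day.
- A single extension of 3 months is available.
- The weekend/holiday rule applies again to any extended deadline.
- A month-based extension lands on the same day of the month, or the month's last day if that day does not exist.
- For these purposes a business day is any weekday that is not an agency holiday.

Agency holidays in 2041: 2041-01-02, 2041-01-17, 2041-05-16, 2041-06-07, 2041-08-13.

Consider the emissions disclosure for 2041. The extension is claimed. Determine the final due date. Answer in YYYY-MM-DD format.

2041-10-04

The stated deadline is 2041-07-07.
2041-07-07 is a Sunday, so it moves to the preceding business day, 2041-07-05 (Friday).
The 3 months extension carries 2041-07-05 to 2041-10-05.
2041-10-05 is a Saturday, so it moves to the preceding business day, 2041-10-04 (Friday).
Final deadline: 2041-10-04.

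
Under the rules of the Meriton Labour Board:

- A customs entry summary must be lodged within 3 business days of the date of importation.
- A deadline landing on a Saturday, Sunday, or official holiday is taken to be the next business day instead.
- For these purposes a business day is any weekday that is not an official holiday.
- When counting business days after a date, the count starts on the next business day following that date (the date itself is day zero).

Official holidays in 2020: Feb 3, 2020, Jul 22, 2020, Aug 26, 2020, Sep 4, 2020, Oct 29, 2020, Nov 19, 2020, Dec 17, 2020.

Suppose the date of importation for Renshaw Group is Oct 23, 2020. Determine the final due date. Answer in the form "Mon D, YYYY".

Oct 28, 2020

Starting the day after Oct 23, 2020 and counting 3 business days lands on Oct 28, 2020.
Oct 28, 2020 is a Wednesday and not a listed holiday, so it stands.
So the filing is due Oct 28, 2020.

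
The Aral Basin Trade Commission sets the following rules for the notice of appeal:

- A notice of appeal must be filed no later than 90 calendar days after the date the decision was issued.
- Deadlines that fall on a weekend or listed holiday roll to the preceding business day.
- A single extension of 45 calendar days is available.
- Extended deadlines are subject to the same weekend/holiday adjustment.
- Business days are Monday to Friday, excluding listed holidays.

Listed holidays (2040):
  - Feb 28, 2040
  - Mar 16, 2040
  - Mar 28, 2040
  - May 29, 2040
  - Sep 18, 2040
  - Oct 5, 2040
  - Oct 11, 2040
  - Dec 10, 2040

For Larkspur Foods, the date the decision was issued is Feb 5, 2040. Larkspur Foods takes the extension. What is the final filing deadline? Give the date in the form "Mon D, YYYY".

Jun 18, 2040

From Feb 5, 2040, 90 calendar days later is May 5, 2040.
May 5, 2040 is a Saturday, so it moves to the preceding business day, May 4, 2040 (Friday).
The 45-calendar-day extension moves the deadline from May 4, 2040 to Jun 18, 2040.
Jun 18, 2040 is a Monday and not a listed holiday, so it stands.
Final deadline: Jun 18, 2040.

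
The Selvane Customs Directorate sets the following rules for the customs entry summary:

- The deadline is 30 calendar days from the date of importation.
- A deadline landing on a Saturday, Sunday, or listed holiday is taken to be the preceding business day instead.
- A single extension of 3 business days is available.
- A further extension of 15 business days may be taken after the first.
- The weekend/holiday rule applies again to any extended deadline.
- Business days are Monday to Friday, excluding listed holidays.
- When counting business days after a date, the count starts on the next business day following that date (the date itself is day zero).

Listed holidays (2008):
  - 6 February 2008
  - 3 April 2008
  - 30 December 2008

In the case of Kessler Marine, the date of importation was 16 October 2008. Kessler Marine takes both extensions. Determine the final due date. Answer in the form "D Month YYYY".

From 16 October 2008, 30 calendar days later is 15 November 2008.
15 November 2008 is a Saturday; the preceding business day is 14 November 2008 (Friday).
Applying the 3-business-day extension: 3 business days after 14 November 2008 is 19 November 2008.
19 November 2008 (Wednesday) is already a business day.
Applying the 15-business-day extension: 15 business days after 19 November 2008 is 10 December 2008.
Since 10 December 2008 is a Wednesday and not a holiday, the date is unchanged.
Deadline: 10 December 2008.

10 December 2008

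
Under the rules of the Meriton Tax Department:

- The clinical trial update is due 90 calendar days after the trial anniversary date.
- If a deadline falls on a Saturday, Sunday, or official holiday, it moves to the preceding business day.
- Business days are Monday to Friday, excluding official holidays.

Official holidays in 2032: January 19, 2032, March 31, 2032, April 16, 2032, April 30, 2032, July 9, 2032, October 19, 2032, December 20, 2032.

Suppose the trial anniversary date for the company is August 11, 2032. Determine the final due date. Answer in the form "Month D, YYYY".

Trigger date August 11, 2032 + 90 calendar days = November 9, 2032.
November 9, 2032 is a Tuesday and not a listed holiday, so it stands.
So the filing is due November 9, 2032.

November 9, 2032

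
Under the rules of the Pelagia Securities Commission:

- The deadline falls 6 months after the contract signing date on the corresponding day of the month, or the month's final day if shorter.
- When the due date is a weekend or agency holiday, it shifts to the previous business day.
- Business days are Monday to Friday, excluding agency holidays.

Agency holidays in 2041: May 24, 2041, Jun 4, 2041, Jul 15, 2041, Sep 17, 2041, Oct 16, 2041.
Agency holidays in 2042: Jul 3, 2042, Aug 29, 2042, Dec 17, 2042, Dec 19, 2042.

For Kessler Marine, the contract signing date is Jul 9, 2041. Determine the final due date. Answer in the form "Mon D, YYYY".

Jan 9, 2042

6 months from Jul 9, 2041 is Jan 9, 2042.
Since Jan 9, 2042 is a Thursday and not a holiday, the date is unchanged.
So the filing is due Jan 9, 2042.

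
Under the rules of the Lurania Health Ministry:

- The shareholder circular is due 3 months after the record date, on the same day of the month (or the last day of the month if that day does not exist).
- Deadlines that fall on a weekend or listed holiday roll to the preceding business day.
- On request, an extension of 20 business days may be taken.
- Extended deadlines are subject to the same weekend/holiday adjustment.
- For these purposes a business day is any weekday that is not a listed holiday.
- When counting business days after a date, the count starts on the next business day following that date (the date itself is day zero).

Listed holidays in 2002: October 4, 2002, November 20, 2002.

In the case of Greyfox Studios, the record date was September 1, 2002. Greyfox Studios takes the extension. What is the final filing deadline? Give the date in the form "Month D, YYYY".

3 months from September 1, 2002 is December 1, 2002.
December 1, 2002 is a Sunday; the preceding business day is November 29, 2002 (Friday).
Applying the 20-business-day extension: 20 business days after November 29, 2002 is December 27, 2002.
December 27, 2002 falls on a Friday, which is a business day, so no adjustment is needed.
The final due date is December 27, 2002.

December 27, 2002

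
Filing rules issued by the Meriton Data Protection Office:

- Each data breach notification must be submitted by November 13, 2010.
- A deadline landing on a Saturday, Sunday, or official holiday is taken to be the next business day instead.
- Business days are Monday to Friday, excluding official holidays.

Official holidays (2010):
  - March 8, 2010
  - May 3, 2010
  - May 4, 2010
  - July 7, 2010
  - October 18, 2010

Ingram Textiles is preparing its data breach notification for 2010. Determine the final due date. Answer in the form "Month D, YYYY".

Start from the fixed due date, November 13, 2010.
Because November 13, 2010 is a Saturday, the deadline becomes November 15, 2010 (Monday).
The final due date is November 15, 2010.

November 15, 2010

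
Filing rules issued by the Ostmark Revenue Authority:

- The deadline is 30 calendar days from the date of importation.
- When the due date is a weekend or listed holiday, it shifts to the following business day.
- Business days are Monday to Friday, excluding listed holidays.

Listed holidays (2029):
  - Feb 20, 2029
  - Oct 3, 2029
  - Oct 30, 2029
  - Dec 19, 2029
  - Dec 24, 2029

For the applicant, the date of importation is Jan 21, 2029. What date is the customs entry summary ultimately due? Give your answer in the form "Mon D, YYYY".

Feb 21, 2029

Adding 30 calendar days to Jan 21, 2029 gives Feb 20, 2029.
Feb 20, 2029 is a listed holiday, so it moves to the next business day, Feb 21, 2029 (Wednesday).
Deadline: Feb 21, 2029.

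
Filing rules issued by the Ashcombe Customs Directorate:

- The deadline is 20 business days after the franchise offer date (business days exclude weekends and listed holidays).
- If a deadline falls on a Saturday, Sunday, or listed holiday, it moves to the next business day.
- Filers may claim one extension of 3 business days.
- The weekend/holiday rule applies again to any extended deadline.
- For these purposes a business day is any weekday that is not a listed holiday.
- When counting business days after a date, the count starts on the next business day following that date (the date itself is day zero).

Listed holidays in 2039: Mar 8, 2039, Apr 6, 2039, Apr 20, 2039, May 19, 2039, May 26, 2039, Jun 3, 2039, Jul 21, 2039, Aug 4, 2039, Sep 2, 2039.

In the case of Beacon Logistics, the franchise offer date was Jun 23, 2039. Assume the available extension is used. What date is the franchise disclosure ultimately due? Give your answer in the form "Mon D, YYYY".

Jul 27, 2039

Counting 20 business days after Jun 23, 2039 (skipping weekends and listed holidays) reaches Jul 22, 2039.
Jul 22, 2039 is a Friday and not a listed holiday, so it stands.
Applying the 3-business-day extension: 3 business days after Jul 22, 2039 is Jul 27, 2039.
Jul 27, 2039 falls on a Wednesday, which is a business day, so no adjustment is needed.
Deadline: Jul 27, 2039.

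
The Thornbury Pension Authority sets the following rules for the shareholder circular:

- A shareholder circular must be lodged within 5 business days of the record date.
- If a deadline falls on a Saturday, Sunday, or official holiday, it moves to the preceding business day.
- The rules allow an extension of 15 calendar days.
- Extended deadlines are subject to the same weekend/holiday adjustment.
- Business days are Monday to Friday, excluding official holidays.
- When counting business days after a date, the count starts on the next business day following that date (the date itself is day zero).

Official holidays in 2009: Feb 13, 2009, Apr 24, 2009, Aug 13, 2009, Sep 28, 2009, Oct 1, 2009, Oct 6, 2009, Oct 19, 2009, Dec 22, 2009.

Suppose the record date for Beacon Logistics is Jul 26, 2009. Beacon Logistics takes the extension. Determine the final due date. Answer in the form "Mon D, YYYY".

Aug 14, 2009

5 business days after Jul 26, 2009, excluding weekends and holidays, is Jul 31, 2009.
Jul 31, 2009 is a Friday and not a listed holiday, so it stands.
With the 15-day extension, Jul 31, 2009 becomes Aug 15, 2009.
Aug 15, 2009 is a Saturday, so it moves to the preceding business day, Aug 14, 2009 (Friday).
The final due date is Aug 14, 2009.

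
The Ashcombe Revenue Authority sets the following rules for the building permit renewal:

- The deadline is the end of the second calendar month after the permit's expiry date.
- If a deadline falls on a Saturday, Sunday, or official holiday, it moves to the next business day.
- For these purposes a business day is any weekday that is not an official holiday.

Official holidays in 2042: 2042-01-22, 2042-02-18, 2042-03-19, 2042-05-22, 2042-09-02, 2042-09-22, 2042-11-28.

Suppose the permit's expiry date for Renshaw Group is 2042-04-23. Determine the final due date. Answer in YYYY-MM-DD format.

2042-06-30

2 months after 2042-04-23 is June 2042; that month ends on 2042-06-30.
2042-06-30 falls on a Monday, which is a business day, so no adjustment is needed.
Deadline: 2042-06-30.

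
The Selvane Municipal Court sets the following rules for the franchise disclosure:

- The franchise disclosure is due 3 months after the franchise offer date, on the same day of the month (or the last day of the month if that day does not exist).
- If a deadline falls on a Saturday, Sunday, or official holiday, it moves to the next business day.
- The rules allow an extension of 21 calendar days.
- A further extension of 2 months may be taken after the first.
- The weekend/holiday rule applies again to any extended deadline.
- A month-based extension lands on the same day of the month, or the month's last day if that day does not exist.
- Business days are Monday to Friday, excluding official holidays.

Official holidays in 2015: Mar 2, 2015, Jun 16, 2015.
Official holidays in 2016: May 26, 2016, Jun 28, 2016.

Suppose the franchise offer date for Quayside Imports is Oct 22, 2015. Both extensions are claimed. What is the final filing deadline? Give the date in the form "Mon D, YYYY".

3 months from Oct 22, 2015 is Jan 22, 2016.
Jan 22, 2016 falls on a Friday, which is a business day, so no adjustment is needed.
The 21-calendar-day extension moves the deadline from Jan 22, 2016 to Feb 12, 2016.
Feb 12, 2016 falls on a Friday, which is a business day, so no adjustment is needed.
Add 2 months to Feb 12, 2016: Apr 12, 2016.
Apr 12, 2016 falls on a Tuesday, which is a business day, so no adjustment is needed.
So the filing is due Apr 12, 2016.

Apr 12, 2016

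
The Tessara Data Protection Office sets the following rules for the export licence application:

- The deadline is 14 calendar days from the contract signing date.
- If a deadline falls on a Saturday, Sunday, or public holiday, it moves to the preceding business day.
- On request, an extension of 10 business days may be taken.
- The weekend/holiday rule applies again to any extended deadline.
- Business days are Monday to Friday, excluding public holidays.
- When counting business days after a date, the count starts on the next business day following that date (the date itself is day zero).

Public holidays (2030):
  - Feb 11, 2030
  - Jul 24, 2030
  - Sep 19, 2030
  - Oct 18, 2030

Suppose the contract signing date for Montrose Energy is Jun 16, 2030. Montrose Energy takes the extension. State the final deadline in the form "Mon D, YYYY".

From Jun 16, 2030, 14 calendar days later is Jun 30, 2030.
Jun 30, 2030 falls on a Sunday. Rolling to the preceding business day gives Jun 28, 2030, a Friday.
Applying the 10-business-day extension: 10 business days after Jun 28, 2030 is Jul 12, 2030.
Jul 12, 2030 falls on a Friday, which is a business day, so no adjustment is needed.
Final deadline: Jul 12, 2030.

Jul 12, 2030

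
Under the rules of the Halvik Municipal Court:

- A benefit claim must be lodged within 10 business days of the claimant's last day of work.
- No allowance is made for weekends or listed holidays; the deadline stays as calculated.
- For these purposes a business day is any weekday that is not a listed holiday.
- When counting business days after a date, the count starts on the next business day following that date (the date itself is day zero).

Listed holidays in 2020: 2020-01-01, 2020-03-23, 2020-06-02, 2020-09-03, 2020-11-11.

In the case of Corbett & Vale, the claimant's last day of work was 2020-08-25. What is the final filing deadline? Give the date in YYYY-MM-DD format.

2020-09-09

Counting 10 business days after 2020-08-25 (skipping weekends and listed holidays) reaches 2020-09-09.
2020-09-09 is a Wednesday; no weekend or holiday adjustment applies.
Final deadline: 2020-09-09.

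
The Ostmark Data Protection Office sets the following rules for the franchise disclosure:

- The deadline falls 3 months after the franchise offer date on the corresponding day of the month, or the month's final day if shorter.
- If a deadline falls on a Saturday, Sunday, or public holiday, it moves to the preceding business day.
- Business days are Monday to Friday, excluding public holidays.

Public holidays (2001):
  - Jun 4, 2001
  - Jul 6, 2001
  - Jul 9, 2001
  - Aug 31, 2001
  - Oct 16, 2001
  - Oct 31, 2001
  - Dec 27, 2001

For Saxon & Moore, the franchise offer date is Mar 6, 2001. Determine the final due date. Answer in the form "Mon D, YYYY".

Jun 6, 2001

Moving 3 months forward from Mar 6, 2001 on the corresponding day gives Jun 6, 2001.
Since Jun 6, 2001 is a Wednesday and not a holiday, the date is unchanged.
So the filing is due Jun 6, 2001.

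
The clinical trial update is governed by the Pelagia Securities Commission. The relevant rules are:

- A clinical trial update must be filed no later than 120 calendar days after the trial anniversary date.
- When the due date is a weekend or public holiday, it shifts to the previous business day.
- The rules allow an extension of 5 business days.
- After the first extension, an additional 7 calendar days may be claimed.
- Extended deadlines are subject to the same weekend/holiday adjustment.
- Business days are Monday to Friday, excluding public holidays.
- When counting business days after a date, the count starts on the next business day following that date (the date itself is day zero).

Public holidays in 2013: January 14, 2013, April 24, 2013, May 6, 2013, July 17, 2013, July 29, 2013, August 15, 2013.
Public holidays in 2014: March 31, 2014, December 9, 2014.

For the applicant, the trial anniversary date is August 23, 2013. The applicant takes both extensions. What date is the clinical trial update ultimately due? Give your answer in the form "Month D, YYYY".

120 calendar days after August 23, 2013 is December 21, 2013.
December 21, 2013 is a Saturday, so it moves to the preceding business day, December 20, 2013 (Friday).
Counting 5 further business days from December 20, 2013 reaches December 27, 2013.
December 27, 2013 falls on a Friday, which is a business day, so no adjustment is needed.
Add the 7 calendar-day extension to December 27, 2013: January 3, 2014.
January 3, 2014 falls on a Friday, which is a business day, so no adjustment is needed.
So the filing is due January 3, 2014.

January 3, 2014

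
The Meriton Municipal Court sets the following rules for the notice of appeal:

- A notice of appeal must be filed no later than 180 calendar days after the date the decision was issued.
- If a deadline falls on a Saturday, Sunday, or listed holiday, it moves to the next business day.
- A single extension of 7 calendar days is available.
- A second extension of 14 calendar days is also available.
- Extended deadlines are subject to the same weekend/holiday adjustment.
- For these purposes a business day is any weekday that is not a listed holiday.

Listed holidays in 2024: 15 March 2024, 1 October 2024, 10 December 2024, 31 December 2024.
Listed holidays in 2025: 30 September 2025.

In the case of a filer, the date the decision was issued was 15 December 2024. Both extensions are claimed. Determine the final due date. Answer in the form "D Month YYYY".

Adding 180 calendar days to 15 December 2024 gives 13 June 2025.
13 June 2025 (Friday) is already a business day.
Add the 7 calendar-day extension to 13 June 2025: 20 June 2025.
20 June 2025 (Friday) is already a business day.
With the 14-day extension, 20 June 2025 becomes 4 July 2025.
Since 4 July 2025 is a Friday and not a holiday, the date is unchanged.
The final due date is 4 July 2025.

4 July 2025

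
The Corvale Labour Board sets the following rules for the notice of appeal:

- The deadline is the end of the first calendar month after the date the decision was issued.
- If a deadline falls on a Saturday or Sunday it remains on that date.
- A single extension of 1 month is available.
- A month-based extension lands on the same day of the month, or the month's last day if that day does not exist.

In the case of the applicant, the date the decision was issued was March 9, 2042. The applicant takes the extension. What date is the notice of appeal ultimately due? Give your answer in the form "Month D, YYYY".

May 30, 2042

The first month after March 9, 2042 is April 2042, whose last day is April 30, 2042.
No adjustment is made for weekends or holidays, so April 30, 2042 stands.
The 1 month extension carries April 30, 2042 to May 30, 2042.
No adjustment is made for weekends or holidays, so May 30, 2042 stands.
Deadline: May 30, 2042.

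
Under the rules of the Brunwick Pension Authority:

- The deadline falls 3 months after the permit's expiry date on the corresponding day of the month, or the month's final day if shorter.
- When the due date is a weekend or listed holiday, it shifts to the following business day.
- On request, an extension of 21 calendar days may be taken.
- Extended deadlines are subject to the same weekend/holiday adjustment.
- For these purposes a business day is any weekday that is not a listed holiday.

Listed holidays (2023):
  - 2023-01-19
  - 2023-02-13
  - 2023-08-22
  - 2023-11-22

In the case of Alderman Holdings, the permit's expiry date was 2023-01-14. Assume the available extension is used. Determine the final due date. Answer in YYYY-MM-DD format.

3 months from 2023-01-14 is 2023-04-14.
2023-04-14 is a Friday and not a listed holiday, so it stands.
Applying the 21-calendar-day extension: 2023-04-14 + 21 days = 2023-05-05.
2023-05-05 falls on a Friday, which is a business day, so no adjustment is needed.
Final deadline: 2023-05-05.

2023-05-05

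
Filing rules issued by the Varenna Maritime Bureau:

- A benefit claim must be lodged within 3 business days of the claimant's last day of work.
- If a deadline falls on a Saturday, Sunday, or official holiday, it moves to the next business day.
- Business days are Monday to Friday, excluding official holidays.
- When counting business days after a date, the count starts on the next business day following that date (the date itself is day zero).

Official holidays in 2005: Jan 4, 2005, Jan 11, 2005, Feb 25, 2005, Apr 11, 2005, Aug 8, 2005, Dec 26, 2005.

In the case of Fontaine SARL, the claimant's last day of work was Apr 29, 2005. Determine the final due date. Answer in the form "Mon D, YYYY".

3 business days after Apr 29, 2005, excluding weekends and holidays, is May 4, 2005.
Since May 4, 2005 is a Wednesday and not a holiday, the date is unchanged.
The final due date is May 4, 2005.

May 4, 2005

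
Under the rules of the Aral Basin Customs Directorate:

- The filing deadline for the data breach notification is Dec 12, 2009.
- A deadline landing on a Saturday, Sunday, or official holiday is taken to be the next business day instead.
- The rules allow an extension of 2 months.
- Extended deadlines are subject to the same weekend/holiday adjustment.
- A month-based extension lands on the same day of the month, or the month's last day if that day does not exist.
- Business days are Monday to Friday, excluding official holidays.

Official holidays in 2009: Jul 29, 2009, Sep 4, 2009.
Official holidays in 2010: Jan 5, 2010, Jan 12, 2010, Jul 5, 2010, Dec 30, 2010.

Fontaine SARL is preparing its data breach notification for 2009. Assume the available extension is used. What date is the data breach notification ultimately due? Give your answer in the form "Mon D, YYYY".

The statutory due date is Dec 12, 2009.
Dec 12, 2009 is a Saturday, so it moves to the next business day, Dec 14, 2009 (Monday).
Add 2 months to Dec 14, 2009: Feb 14, 2010.
Because Feb 14, 2010 is a Sunday, the deadline becomes Feb 15, 2010 (Monday).
Final deadline: Feb 15, 2010.

Feb 15, 2010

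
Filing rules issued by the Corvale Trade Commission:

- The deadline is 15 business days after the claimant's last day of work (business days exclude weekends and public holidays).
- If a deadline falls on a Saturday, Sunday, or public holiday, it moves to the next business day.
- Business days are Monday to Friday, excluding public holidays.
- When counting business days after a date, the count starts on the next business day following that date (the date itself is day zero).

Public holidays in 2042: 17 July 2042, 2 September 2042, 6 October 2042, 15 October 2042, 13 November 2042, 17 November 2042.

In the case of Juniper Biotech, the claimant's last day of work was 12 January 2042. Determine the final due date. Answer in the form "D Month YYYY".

31 January 2042

15 business days after 12 January 2042, excluding weekends and holidays, is 31 January 2042.
31 January 2042 (Friday) is already a business day.
So the filing is due 31 January 2042.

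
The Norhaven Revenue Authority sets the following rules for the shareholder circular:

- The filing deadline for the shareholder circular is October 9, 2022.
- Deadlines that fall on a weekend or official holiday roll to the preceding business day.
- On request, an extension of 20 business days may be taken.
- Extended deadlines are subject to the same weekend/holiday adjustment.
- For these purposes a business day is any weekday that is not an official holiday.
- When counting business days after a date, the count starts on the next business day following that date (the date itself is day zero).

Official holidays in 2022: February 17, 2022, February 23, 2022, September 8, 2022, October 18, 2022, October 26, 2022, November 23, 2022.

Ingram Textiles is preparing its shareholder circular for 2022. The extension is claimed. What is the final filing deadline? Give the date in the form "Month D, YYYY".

Start from the fixed due date, October 9, 2022.
October 9, 2022 is a Sunday; the preceding business day is October 7, 2022 (Friday).
Applying the 20-business-day extension: 20 business days after October 7, 2022 is November 8, 2022.
Since November 8, 2022 is a Tuesday and not a holiday, the date is unchanged.
Deadline: November 8, 2022.

November 8, 2022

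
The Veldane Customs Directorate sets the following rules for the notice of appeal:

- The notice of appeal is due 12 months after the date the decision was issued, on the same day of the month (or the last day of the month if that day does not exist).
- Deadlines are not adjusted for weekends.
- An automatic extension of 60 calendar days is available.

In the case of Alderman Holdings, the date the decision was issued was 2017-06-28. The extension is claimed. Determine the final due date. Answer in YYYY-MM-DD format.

12 months from 2017-06-28 is 2018-06-28.
No adjustment is made for weekends or holidays, so 2018-06-28 stands.
Add the 60 calendar-day extension to 2018-06-28: 2018-08-27.
No adjustment is made for weekends or holidays, so 2018-08-27 stands.
So the filing is due 2018-08-27.

2018-08-27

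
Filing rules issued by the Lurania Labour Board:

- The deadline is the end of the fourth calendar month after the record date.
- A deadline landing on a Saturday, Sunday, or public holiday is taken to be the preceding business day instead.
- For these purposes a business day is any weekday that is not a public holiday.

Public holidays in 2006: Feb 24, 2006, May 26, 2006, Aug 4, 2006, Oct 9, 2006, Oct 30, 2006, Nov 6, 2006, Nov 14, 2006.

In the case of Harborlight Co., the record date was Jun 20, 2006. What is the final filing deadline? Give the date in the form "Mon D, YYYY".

Oct 31, 2006

4 months after Jun 20, 2006 is October 2006; that month ends on Oct 31, 2006.
Since Oct 31, 2006 is a Tuesday and not a holiday, the date is unchanged.
So the filing is due Oct 31, 2006.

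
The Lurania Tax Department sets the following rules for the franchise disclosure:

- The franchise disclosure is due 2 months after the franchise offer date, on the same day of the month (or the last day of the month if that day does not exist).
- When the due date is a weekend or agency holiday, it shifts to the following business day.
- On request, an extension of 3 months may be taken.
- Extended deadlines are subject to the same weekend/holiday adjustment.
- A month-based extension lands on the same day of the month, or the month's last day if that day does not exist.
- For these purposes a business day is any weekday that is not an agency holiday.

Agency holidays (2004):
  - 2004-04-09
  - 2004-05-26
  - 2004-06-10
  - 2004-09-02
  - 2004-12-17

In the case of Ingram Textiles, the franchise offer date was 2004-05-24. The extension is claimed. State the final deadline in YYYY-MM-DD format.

2004-10-26

2 months from 2004-05-24 is 2004-07-24.
2004-07-24 falls on a Saturday. Rolling to the next business day gives 2004-07-26, a Monday.
Applying the 3 months extension: 3 months after 2004-07-26 is 2004-10-26.
2004-10-26 falls on a Tuesday, which is a business day, so no adjustment is needed.
Deadline: 2004-10-26.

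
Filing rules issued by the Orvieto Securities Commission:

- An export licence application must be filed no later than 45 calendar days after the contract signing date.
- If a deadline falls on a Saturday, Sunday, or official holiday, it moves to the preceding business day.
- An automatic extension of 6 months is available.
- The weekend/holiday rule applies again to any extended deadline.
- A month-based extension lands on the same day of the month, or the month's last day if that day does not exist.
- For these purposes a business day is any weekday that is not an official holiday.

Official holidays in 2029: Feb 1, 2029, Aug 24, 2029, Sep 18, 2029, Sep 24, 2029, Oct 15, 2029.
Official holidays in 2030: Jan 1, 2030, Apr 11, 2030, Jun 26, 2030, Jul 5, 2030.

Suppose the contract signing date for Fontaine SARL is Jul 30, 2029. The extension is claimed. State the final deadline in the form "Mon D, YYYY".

From Jul 30, 2029, 45 calendar days later is Sep 13, 2029.
Sep 13, 2029 falls on a Thursday, which is a business day, so no adjustment is needed.
Applying the 6 months extension: 6 months after Sep 13, 2029 is Mar 13, 2030.
Mar 13, 2030 (Wednesday) is already a business day.
The final due date is Mar 13, 2030.

Mar 13, 2030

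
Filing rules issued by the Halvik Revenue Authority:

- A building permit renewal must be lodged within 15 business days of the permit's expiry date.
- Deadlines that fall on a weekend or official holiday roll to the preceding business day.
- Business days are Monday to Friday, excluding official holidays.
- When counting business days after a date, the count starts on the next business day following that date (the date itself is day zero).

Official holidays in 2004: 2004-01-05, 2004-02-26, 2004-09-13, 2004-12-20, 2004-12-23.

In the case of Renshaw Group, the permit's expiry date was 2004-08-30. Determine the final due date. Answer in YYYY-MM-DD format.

2004-09-21

15 business days after 2004-08-30, excluding weekends and holidays, is 2004-09-21.
2004-09-21 (Tuesday) is already a business day.
Final deadline: 2004-09-21.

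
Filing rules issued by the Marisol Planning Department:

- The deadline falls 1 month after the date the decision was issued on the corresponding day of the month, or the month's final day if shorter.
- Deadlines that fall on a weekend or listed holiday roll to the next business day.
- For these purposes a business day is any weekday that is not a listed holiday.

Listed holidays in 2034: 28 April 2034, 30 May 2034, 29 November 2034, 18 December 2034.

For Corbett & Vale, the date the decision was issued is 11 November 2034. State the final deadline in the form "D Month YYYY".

Moving 1 month forward from 11 November 2034 on the corresponding day gives 11 December 2034.
Since 11 December 2034 is a Monday and not a holiday, the date is unchanged.
Deadline: 11 December 2034.

11 December 2034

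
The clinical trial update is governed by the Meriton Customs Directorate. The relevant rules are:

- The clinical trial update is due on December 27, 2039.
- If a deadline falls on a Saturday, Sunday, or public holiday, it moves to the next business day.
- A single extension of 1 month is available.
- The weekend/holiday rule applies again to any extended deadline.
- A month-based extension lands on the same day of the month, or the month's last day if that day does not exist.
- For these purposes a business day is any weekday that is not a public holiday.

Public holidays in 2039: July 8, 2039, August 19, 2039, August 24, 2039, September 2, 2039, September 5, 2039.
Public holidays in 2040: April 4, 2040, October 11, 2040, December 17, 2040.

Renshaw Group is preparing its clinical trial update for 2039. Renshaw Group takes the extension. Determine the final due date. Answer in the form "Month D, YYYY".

The statutory due date is December 27, 2039.
December 27, 2039 (Tuesday) is already a business day.
Add 1 month to December 27, 2039: January 27, 2040.
Since January 27, 2040 is a Friday and not a holiday, the date is unchanged.
So the filing is due January 27, 2040.

January 27, 2040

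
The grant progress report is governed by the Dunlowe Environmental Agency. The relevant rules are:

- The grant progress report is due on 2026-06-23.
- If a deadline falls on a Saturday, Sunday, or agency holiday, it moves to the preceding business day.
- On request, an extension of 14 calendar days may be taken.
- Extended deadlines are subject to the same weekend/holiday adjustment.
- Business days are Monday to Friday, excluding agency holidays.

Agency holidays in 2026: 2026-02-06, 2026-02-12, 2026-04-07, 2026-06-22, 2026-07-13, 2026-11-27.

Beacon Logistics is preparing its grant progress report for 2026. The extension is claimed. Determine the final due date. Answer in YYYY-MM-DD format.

2026-07-07

The stated deadline is 2026-06-23.
Since 2026-06-23 is a Tuesday and not a holiday, the date is unchanged.
Add the 14 calendar-day extension to 2026-06-23: 2026-07-07.
2026-07-07 is a Tuesday and not a listed holiday, so it stands.
Deadline: 2026-07-07.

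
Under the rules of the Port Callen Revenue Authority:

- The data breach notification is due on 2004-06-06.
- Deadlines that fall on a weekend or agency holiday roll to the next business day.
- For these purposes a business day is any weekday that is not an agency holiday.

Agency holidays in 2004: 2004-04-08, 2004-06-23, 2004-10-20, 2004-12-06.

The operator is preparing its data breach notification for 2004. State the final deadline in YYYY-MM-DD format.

The stated deadline is 2004-06-06.
Because 2004-06-06 is a Sunday, the deadline becomes 2004-06-07 (Monday).
So the filing is due 2004-06-07.

2004-06-07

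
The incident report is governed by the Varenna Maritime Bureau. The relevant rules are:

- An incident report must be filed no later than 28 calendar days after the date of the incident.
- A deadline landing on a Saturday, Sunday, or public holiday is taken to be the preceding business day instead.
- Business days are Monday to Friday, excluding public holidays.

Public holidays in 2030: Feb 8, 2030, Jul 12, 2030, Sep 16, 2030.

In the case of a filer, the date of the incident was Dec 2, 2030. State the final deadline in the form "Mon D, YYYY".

Trigger date Dec 2, 2030 + 28 calendar days = Dec 30, 2030.
Since Dec 30, 2030 is a Monday and not a holiday, the date is unchanged.
So the filing is due Dec 30, 2030.

Dec 30, 2030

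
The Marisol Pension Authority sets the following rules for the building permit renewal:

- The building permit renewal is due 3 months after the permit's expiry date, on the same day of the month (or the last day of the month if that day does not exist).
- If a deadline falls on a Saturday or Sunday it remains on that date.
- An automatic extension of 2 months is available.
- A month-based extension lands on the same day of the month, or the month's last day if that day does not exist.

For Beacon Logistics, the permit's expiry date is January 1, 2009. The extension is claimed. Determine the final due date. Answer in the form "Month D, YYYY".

3 months from January 1, 2009 is April 1, 2009.
April 1, 2009 is a Wednesday; no weekend or holiday adjustment applies.
Applying the 2 months extension: 2 months after April 1, 2009 is June 1, 2009.
June 1, 2009 is a Monday; no weekend or holiday adjustment applies.
The final due date is June 1, 2009.

June 1, 2009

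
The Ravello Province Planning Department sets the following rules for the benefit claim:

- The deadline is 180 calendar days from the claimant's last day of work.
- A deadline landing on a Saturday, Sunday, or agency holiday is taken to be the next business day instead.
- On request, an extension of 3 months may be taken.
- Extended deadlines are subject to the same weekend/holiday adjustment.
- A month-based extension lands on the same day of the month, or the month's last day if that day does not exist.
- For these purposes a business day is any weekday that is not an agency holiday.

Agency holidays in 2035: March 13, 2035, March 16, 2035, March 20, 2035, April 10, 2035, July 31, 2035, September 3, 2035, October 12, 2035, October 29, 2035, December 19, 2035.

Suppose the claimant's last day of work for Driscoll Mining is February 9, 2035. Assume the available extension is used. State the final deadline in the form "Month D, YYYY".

Adding 180 calendar days to February 9, 2035 gives August 8, 2035.
August 8, 2035 (Wednesday) is already a business day.
The 3 months extension carries August 8, 2035 to November 8, 2035.
November 8, 2035 (Thursday) is already a business day.
The final due date is November 8, 2035.

November 8, 2035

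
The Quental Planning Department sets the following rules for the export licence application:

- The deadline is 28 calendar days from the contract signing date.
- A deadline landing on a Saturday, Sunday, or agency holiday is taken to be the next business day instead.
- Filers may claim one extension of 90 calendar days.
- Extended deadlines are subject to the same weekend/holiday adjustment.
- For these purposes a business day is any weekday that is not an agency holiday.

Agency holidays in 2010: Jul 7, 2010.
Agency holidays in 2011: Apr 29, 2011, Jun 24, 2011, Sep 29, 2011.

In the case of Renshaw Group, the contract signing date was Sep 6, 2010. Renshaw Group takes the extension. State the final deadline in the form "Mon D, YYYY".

Trigger date Sep 6, 2010 + 28 calendar days = Oct 4, 2010.
Oct 4, 2010 (Monday) is already a business day.
Applying the 90-calendar-day extension: Oct 4, 2010 + 90 days = Jan 2, 2011.
Jan 2, 2011 is a Sunday, so it moves to the next business day, Jan 3, 2011 (Monday).
Deadline: Jan 3, 2011.

Jan 3, 2011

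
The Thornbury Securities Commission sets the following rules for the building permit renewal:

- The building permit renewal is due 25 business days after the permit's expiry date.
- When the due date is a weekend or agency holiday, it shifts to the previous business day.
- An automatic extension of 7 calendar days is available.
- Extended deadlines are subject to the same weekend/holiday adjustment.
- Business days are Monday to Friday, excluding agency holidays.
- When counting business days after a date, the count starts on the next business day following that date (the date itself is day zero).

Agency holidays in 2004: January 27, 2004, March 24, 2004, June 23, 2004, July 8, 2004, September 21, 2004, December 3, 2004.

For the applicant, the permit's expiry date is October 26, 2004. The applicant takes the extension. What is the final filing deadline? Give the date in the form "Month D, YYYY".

December 7, 2004

Counting 25 business days after October 26, 2004 (skipping weekends and listed holidays) reaches November 30, 2004.
Since November 30, 2004 is a Tuesday and not a holiday, the date is unchanged.
Applying the 7-calendar-day extension: November 30, 2004 + 7 days = December 7, 2004.
Since December 7, 2004 is a Tuesday and not a holiday, the date is unchanged.
So the filing is due December 7, 2004.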